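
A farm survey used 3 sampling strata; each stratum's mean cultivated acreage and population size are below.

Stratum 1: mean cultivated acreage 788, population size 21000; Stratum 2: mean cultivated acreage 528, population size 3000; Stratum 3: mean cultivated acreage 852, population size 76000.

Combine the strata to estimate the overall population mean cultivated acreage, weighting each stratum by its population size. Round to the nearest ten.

Σ Nₕ·x̄ₕ = 788×21000 + 528×3000 + 852×76000
  = 16548000 + 1584000 + 64752000 = 82884000
Σ Nₕ = 21000 + 3000 + 76000 = 100000
Overall mean = 82884000 / 100000 = 828.84

830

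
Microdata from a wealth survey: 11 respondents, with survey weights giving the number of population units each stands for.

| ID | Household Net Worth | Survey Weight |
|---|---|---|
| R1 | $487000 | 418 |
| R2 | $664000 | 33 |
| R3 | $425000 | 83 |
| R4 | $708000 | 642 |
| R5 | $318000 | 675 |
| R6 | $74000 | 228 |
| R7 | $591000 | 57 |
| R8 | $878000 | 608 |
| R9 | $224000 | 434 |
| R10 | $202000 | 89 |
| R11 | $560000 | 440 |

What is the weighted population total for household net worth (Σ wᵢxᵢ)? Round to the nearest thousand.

1875916000

Weighted total = 487000×418 + 664000×33 + 425000×83 + 708000×642 + 318000×675 + 74000×228 + 591000×57 + 878000×608 + 224000×434 + 202000×89 + 560000×440
  = 1875916000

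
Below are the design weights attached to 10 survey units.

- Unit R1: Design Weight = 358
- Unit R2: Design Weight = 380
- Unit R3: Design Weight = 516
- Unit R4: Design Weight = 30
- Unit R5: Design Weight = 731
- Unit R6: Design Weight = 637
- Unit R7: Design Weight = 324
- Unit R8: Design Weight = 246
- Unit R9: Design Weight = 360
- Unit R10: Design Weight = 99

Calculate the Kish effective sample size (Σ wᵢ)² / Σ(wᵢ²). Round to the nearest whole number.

8

Σ wᵢ = 358 + 380 + 516 + 30 + 731 + 637 + 324 + 246 + 360 + 99 = 3681
Σ wᵢ² = 128164 + 144400 + 266256 + 900 + 534361 + 405769 + 104976 + 60516 + 129600 + 9801 = 1784743
n_eff = 3681² / 1784743 = 13549761 / 1784743 = 7.5919956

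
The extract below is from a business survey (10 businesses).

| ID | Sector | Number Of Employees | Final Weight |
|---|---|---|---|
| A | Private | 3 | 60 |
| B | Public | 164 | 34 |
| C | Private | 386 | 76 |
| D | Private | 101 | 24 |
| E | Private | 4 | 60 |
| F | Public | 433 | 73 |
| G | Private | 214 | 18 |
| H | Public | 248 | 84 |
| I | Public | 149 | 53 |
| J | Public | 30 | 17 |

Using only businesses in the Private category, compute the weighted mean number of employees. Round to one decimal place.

151.4

Private rows: A, C, D, E, G
Weighted sum = 3×60 + 386×76 + 101×24 + 4×60 + 214×18
  = 36032
Sum of weights = 238
Weighted mean = 36032 / 238 = 151.39496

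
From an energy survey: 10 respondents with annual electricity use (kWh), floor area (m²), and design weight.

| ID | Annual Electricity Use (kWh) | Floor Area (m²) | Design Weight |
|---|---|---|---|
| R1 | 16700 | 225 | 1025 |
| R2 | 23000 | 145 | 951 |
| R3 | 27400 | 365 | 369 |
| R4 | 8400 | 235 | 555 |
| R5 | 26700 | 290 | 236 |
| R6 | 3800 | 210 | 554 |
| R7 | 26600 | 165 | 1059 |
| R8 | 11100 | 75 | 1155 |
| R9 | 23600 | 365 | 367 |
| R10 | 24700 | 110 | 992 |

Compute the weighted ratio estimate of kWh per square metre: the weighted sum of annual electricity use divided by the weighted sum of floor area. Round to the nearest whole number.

103

Σ wᵢ·y = 136323000
Σ wᵢ·x = 225×1025 + 145×951 + 365×369 + 235×555 + 290×236 + 210×554 + 165×1059 + 75×1155 + 365×367 + 110×992
  = 1322845
Ratio = 136323000 / 1322845 = 103.05289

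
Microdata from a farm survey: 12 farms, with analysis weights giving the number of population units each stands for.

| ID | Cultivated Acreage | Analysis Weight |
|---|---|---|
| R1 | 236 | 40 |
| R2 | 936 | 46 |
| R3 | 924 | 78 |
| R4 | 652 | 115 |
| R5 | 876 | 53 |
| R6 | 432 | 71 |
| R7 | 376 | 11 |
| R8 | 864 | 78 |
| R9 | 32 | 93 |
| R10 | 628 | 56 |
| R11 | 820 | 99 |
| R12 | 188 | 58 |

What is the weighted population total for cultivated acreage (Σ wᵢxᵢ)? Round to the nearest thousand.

478000

Weighted total = 236×40 + 936×46 + 924×78 + 652×115 + 876×53 + 432×71 + 376×11 + 864×78 + 32×93 + 628×56 + 820×99 + 188×58
  = 9440 + 43056 + 72072 + 74980 + 46428 + 30672 + 4136 + 67392 + 2976 + 35168 + 81180 + 10904 = 478404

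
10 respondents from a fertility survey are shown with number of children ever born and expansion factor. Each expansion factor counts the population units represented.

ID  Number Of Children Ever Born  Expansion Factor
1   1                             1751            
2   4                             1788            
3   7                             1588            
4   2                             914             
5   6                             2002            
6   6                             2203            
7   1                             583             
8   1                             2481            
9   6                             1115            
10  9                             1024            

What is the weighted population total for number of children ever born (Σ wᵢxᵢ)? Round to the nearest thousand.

66000

Weighted total = 1×1751 + 4×1788 + 7×1588 + 2×914 + 6×2002 + 6×2203 + 1×583 + 1×2481 + 6×1115 + 9×1024
  = 66047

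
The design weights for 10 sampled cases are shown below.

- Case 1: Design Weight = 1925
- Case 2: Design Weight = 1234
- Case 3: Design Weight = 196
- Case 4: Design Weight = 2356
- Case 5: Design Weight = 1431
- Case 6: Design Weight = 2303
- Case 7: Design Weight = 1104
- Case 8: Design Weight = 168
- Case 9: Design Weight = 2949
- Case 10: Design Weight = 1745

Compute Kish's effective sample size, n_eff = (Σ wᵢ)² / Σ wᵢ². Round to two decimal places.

7.62

Σ wᵢ = 15411
Σ wᵢ² = 3705625 + 1522756 + 38416 + 5550736 + 2047761 + 5303809 + 1218816 + 28224 + 8696601 + 3045025 = 31157769
n_eff = 15411² / 31157769 = 237498921 / 31157769 = 7.6224623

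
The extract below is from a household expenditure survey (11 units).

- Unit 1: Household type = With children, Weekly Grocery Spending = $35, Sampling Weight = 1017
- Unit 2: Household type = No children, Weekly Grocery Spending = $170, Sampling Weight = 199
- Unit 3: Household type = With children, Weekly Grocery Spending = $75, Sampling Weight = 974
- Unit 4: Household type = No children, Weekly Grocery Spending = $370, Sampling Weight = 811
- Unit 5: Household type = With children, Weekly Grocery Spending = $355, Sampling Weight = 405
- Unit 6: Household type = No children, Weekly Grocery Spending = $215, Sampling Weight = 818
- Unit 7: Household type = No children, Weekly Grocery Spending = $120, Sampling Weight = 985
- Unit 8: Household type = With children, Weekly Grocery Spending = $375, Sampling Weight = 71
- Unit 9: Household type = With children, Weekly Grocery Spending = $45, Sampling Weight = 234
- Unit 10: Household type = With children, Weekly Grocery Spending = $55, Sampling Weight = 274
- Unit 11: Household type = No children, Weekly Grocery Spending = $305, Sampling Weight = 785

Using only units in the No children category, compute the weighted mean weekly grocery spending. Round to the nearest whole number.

241

No children rows: 2, 4, 6, 7, 11
Weighted sum = 867395
Sum of weights = 199 + 811 + 818 + 985 + 785 = 3598
Weighted mean = 867395 / 3598 = 241.07699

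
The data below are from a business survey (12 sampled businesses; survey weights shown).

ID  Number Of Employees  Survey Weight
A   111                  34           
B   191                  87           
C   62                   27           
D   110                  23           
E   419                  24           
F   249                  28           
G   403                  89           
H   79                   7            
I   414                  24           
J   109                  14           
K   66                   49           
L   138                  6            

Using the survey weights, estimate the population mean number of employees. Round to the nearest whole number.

Weighted sum = 111×34 + 191×87 + 62×27 + 110×23 + 419×24 + 249×28 + 403×89 + 79×7 + 414×24 + 109×14 + 66×49 + 138×6
  = 93567
Sum of weights = 34 + 87 + 27 + 23 + 24 + 28 + 89 + 7 + 24 + 14 + 49 + 6 = 412
Weighted mean = 93567 / 412 = 227.10437

227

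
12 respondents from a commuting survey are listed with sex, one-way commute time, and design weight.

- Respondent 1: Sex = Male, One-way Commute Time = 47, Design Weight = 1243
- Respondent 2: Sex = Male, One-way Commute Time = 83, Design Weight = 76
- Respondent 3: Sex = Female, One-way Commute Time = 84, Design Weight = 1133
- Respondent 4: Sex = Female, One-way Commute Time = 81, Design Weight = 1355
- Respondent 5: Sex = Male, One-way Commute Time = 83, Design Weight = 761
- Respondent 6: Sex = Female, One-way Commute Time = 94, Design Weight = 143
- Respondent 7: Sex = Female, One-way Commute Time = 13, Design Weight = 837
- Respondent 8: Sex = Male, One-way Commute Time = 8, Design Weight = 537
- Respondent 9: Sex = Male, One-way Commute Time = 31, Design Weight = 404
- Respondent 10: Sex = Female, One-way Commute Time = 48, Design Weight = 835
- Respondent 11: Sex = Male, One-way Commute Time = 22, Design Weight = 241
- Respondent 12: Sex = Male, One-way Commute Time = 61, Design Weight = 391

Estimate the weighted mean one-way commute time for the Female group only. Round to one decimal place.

62.6

Female rows: 3, 4, 6, 7, 10
Weighted sum = 269330
Sum of weights = 1133 + 1355 + 143 + 837 + 835 = 4303
Weighted mean = 269330 / 4303 = 62.591215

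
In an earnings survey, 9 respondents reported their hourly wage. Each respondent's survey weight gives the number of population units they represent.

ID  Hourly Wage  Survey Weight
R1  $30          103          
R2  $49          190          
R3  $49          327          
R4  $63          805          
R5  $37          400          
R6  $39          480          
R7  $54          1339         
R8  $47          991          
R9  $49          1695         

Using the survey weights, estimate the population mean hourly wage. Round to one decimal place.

49.7

Weighted sum = 30×103 + 49×190 + 49×327 + 63×805 + 37×400 + 39×480 + 54×1339 + 47×991 + 49×1695
  = 314596
Sum of weights = 103 + 190 + 327 + 805 + 400 + 480 + 1339 + 991 + 1695 = 6330
Weighted mean = 314596 / 6330 = 49.69921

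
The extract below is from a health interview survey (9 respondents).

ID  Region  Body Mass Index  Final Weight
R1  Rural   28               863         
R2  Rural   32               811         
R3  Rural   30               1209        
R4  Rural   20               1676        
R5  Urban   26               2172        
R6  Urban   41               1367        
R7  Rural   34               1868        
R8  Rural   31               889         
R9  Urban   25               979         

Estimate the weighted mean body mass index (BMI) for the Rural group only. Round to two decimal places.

28.84

Rural rows: R1, R2, R3, R4, R7, R8
Weighted sum = 210977
Sum of weights = 863 + 811 + 1209 + 1676 + 1868 + 889 = 7316
Weighted mean = 210977 / 7316 = 28.837753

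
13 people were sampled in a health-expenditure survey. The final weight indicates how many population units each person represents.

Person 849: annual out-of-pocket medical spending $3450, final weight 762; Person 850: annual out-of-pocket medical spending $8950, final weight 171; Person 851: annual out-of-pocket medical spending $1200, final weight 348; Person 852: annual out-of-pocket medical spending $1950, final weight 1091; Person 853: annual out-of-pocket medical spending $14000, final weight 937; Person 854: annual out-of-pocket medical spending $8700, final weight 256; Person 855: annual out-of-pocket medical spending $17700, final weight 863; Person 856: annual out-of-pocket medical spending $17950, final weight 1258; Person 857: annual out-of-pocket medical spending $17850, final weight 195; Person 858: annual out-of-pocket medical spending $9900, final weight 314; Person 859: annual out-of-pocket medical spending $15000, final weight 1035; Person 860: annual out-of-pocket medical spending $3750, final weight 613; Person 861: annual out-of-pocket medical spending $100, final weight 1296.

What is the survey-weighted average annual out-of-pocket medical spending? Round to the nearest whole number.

9240

Weighted sum = 84448500
Sum of weights = 9139
Weighted mean = 84448500 / 9139 = 9240.453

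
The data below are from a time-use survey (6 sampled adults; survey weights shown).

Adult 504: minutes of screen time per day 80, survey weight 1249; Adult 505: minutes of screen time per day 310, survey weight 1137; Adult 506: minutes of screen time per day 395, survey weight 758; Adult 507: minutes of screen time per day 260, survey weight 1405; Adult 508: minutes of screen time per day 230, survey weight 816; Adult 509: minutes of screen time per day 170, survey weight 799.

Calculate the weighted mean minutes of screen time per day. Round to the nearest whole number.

234

Weighted sum = 80×1249 + 310×1137 + 395×758 + 260×1405 + 230×816 + 170×799
  = 99920 + 352470 + 299410 + 365300 + 187680 + 135830 = 1440610
Sum of weights = 1249 + 1137 + 758 + 1405 + 816 + 799 = 6164
Weighted mean = 1440610 / 6164 = 233.7135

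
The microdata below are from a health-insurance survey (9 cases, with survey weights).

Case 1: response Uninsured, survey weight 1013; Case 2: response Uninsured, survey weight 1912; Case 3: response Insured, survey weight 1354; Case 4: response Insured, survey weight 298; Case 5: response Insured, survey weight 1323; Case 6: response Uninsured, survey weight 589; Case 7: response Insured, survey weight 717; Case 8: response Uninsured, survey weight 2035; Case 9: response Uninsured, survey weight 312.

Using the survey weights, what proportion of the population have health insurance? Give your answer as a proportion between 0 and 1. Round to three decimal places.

0.386

Sum of weights for 'Insured' = 1354 + 298 + 1323 + 717 = 3692
Total weight = 1013 + 1912 + 1354 + 298 + 1323 + 589 + 717 + 2035 + 312 = 9553
Weighted proportion = 3692 / 9553 = 0.38647545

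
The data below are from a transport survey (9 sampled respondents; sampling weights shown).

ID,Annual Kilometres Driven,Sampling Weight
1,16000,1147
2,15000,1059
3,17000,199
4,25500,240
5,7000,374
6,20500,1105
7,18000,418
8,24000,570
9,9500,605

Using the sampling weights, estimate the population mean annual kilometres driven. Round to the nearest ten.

Weighted sum = 16000×1147 + 15000×1059 + 17000×199 + 25500×240 + 7000×374 + 20500×1105 + 18000×418 + 24000×570 + 9500×605
  = 18352000 + 15885000 + 3383000 + 6120000 + 2618000 + 22652500 + 7524000 + 13680000 + 5747500 = 95962000
Sum of weights = 5717
Weighted mean = 95962000 / 5717 = 16785.377

16790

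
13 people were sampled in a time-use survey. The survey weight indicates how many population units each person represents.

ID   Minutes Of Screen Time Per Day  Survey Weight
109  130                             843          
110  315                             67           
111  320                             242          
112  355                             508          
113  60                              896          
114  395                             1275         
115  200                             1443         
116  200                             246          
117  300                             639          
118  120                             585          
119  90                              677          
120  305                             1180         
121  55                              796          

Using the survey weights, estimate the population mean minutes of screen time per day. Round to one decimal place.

Weighted sum = 2010170
Sum of weights = 9397
Weighted mean = 2010170 / 9397 = 213.91614

213.9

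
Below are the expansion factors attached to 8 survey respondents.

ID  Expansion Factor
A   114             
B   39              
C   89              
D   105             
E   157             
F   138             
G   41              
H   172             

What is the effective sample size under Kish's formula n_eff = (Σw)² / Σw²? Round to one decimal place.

Σ wᵢ = 114 + 39 + 89 + 105 + 157 + 138 + 41 + 172 = 855
Σ wᵢ² = 12996 + 1521 + 7921 + 11025 + 24649 + 19044 + 1681 + 29584 = 108421
n_eff = 855² / 108421 = 731025 / 108421 = 6.7424669

6.7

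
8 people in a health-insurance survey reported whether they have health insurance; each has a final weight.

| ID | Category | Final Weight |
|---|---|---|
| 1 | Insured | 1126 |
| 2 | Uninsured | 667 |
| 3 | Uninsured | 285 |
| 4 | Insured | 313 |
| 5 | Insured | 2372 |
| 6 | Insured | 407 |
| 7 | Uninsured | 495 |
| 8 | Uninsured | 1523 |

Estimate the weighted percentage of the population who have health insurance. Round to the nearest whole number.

59

Sum of weights for 'Insured' = 1126 + 313 + 2372 + 407 = 4218
Total weight = 1126 + 667 + 285 + 313 + 2372 + 407 + 495 + 1523 = 7188
Weighted proportion = 4218 / 7188 = 0.58681135 → 58.681135%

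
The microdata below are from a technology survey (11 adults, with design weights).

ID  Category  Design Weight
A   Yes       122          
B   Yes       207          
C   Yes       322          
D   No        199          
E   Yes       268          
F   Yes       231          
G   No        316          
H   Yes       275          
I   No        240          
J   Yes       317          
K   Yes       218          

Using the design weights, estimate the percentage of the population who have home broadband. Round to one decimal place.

Sum of weights for 'Yes' = 122 + 207 + 322 + 268 + 231 + 275 + 317 + 218 = 1960
Total weight = 122 + 207 + 322 + 199 + 268 + 231 + 316 + 275 + 240 + 317 + 218 = 2715
Weighted proportion = 1960 / 2715 = 0.72191529 → 72.191529%

72.2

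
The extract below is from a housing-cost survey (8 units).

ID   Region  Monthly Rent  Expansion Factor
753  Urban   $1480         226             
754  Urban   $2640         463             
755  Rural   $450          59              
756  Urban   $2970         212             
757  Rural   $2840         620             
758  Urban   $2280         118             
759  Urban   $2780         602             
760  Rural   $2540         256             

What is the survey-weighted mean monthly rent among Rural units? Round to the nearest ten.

Rural rows: 755, 757, 760
Weighted sum = 450×59 + 2840×620 + 2540×256
  = 26550 + 1760800 + 650240 = 2437590
Sum of weights = 59 + 620 + 256 = 935
Weighted mean = 2437590 / 935 = 2607.0481

2610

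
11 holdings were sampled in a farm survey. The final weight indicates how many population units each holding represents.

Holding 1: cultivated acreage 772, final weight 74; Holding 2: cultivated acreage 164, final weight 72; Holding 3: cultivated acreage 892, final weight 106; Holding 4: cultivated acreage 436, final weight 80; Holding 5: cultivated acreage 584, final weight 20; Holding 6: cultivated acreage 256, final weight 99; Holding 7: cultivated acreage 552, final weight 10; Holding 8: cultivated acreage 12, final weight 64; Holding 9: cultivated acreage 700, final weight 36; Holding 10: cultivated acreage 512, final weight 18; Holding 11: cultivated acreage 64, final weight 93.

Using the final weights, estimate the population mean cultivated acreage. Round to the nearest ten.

420

Weighted sum = 772×74 + 164×72 + 892×106 + 436×80 + 584×20 + 256×99 + 552×10 + 12×64 + 700×36 + 512×18 + 64×93
  = 57128 + 11808 + 94552 + 34880 + 11680 + 25344 + 5520 + 768 + 25200 + 9216 + 5952 = 282048
Sum of weights = 74 + 72 + 106 + 80 + 20 + 99 + 10 + 64 + 36 + 18 + 93 = 672
Weighted mean = 282048 / 672 = 419.71429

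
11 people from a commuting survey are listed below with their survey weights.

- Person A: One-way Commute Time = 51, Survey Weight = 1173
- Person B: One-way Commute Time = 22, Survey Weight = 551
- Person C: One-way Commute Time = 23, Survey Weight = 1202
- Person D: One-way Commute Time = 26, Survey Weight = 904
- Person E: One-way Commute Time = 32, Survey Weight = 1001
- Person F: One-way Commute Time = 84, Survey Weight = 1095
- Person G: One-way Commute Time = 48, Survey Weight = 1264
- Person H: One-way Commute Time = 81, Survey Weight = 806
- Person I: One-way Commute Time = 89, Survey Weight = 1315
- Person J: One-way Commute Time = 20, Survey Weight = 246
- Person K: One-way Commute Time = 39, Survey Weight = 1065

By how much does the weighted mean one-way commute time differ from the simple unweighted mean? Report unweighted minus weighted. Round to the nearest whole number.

Unweighted sum = 51 + 22 + 23 + 26 + 32 + 84 + 48 + 81 + 89 + 20 + 39 = 515
Unweighted mean = 515 / 11 = 46.818182
Weighted sum = 51×1173 + 22×551 + 23×1202 + 26×904 + 32×1001 + 84×1095 + 48×1264 + 81×806 + 89×1315 + 20×246 + 39×1065
  = 59823 + 12122 + 27646 + 23504 + 32032 + 91980 + 60672 + 65286 + 117035 + 4920 + 41535 = 536555
Sum of weights = 1173 + 551 + 1202 + 904 + 1001 + 1095 + 1264 + 806 + 1315 + 246 + 1065 = 10622
Weighted mean = 536555 / 10622 = 50.513557
Difference (unweighted minus weighted) = -3.695375

-4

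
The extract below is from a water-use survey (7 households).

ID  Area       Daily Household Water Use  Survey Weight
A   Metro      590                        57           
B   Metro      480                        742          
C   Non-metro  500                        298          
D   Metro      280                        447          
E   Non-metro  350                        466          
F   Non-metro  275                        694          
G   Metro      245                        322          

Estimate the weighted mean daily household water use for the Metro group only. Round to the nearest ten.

Metro rows: A, B, D, G
Weighted sum = 590×57 + 480×742 + 280×447 + 245×322
  = 33630 + 356160 + 125160 + 78890 = 593840
Sum of weights = 1568
Weighted mean = 593840 / 1568 = 378.72449

380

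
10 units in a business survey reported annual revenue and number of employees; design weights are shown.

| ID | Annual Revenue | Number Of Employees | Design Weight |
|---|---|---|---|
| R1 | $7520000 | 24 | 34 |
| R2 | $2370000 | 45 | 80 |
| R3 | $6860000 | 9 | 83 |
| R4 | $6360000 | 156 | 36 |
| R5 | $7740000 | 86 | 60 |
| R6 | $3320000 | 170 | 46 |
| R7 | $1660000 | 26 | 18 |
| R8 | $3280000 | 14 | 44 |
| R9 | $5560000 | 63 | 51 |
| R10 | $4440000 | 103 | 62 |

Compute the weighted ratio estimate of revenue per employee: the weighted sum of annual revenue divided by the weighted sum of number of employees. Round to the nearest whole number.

75309

Σ wᵢ·y = 7520000×34 + 2370000×80 + 6860000×83 + 6360000×36 + 7740000×60 + 3320000×46 + 1660000×18 + 3280000×44 + 5560000×51 + 4440000×62
  = 2593780000
Σ wᵢ·x = 24×34 + 45×80 + 9×83 + 156×36 + 86×60 + 170×46 + 26×18 + 14×44 + 63×51 + 103×62
  = 816 + 3600 + 747 + 5616 + 5160 + 7820 + 468 + 616 + 3213 + 6386 = 34442
Ratio = 2593780000 / 34442 = 75308.635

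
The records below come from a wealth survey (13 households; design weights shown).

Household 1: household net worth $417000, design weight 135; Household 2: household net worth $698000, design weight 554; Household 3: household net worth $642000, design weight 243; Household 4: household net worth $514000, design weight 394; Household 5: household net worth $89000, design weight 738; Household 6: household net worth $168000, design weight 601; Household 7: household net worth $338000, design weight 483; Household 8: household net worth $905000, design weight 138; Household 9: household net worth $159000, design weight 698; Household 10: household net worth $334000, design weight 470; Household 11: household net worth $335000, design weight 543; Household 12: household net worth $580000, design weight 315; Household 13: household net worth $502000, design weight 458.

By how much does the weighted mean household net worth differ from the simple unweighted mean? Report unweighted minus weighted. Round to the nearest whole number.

69793

Unweighted sum = 5681000
Unweighted mean = 5681000 / 13 = 437000
Weighted sum = 2118786000
Sum of weights = 5770
Weighted mean = 2118786000 / 5770 = 367207.28
Difference (unweighted minus weighted) = 69792.721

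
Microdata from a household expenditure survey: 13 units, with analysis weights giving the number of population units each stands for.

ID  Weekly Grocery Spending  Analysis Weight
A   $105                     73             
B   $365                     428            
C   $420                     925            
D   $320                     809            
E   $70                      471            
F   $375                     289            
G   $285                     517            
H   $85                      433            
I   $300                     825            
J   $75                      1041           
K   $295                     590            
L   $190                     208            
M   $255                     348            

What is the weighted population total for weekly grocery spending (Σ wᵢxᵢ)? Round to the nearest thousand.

Weighted total = 1764645

1765000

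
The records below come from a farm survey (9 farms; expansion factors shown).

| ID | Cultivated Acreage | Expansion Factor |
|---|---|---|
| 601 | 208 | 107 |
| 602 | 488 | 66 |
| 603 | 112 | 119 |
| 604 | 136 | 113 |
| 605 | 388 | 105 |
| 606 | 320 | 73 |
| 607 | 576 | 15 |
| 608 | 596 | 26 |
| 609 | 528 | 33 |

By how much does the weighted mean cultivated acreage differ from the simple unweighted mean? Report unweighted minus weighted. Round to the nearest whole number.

85

Unweighted sum = 208 + 488 + 112 + 136 + 388 + 320 + 576 + 596 + 528 = 3352
Unweighted mean = 3352 / 9 = 372.44444
Weighted sum = 208×107 + 488×66 + 112×119 + 136×113 + 388×105 + 320×73 + 576×15 + 596×26 + 528×33
  = 22256 + 32208 + 13328 + 15368 + 40740 + 23360 + 8640 + 15496 + 17424 = 188820
Sum of weights = 107 + 66 + 119 + 113 + 105 + 73 + 15 + 26 + 33 = 657
Weighted mean = 188820 / 657 = 287.39726
Difference (unweighted minus weighted) = 85.047184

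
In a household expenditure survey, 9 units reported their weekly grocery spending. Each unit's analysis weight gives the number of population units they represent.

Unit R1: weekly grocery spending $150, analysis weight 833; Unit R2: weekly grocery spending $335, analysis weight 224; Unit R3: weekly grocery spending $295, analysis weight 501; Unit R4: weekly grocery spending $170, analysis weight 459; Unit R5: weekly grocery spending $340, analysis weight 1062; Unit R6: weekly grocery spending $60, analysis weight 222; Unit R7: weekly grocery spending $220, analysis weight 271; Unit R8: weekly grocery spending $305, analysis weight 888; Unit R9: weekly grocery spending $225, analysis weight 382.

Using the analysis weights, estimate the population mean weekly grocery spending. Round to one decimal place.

Weighted sum = 150×833 + 335×224 + 295×501 + 170×459 + 340×1062 + 60×222 + 220×271 + 305×888 + 225×382
  = 1216625
Sum of weights = 833 + 224 + 501 + 459 + 1062 + 222 + 271 + 888 + 382 = 4842
Weighted mean = 1216625 / 4842 = 251.26497

251.3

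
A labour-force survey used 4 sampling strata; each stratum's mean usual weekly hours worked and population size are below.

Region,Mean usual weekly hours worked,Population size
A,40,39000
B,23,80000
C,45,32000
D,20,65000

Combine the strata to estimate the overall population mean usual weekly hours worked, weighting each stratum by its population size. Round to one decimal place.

Σ Nₕ·x̄ₕ = 40×39000 + 23×80000 + 45×32000 + 20×65000
  = 1560000 + 1840000 + 1440000 + 1300000 = 6140000
Σ Nₕ = 39000 + 80000 + 32000 + 65000 = 216000
Overall mean = 6140000 / 216000 = 28.425926

28.4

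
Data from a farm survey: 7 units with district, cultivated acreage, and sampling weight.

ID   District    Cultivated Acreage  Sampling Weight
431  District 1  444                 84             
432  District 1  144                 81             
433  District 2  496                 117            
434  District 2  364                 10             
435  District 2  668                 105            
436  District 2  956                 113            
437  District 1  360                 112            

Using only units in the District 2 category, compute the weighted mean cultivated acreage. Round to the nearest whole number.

695

District 2 rows: 433, 434, 435, 436
Weighted sum = 496×117 + 364×10 + 668×105 + 956×113
  = 58032 + 3640 + 70140 + 108028 = 239840
Sum of weights = 117 + 10 + 105 + 113 = 345
Weighted mean = 239840 / 345 = 695.18841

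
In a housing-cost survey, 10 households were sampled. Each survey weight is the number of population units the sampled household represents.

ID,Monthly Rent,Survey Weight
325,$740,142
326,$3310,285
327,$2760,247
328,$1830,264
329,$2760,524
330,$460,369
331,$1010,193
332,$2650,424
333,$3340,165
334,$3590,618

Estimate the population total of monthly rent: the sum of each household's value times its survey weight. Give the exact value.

7917500

Weighted total = 740×142 + 3310×285 + 2760×247 + 1830×264 + 2760×524 + 460×369 + 1010×193 + 2650×424 + 3340×165 + 3590×618
  = 105080 + 943350 + 681720 + 483120 + 1446240 + 169740 + 194930 + 1123600 + 551100 + 2218620 = 7917500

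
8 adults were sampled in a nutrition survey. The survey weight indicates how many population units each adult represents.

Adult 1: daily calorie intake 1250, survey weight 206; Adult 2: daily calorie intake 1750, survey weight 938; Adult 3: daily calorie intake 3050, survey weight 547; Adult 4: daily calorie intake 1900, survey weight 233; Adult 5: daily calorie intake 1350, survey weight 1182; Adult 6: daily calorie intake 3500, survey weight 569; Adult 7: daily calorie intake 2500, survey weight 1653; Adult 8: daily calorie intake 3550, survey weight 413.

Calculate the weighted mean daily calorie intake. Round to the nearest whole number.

2299

Weighted sum = 1250×206 + 1750×938 + 3050×547 + 1900×233 + 1350×1182 + 3500×569 + 2500×1653 + 3550×413
  = 257500 + 1641500 + 1668350 + 442700 + 1595700 + 1991500 + 4132500 + 1466150 = 13195900
Sum of weights = 5741
Weighted mean = 13195900 / 5741 = 2298.5368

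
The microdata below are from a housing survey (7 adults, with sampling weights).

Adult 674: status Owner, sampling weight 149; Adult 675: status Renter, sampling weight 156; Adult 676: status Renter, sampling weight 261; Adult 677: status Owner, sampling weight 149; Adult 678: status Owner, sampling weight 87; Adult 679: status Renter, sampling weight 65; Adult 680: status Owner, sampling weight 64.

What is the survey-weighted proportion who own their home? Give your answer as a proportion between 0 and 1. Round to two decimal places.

Sum of weights for 'Owner' = 149 + 149 + 87 + 64 = 449
Total weight = 149 + 156 + 261 + 149 + 87 + 65 + 64 = 931
Weighted proportion = 449 / 931 = 0.48227712

0.48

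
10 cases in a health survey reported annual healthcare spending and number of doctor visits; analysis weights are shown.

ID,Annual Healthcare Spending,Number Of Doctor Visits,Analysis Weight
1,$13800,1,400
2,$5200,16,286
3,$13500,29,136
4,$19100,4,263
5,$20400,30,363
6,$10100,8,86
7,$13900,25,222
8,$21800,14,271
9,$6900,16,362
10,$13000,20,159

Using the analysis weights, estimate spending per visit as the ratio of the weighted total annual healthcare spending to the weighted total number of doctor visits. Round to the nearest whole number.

895

Σ wᵢ·y = 13800×400 + 5200×286 + 13500×136 + 19100×263 + 20400×363 + 10100×86 + 13900×222 + 21800×271 + 6900×362 + 13000×159
  = 5520000 + 1487200 + 1836000 + 5023300 + 7405200 + 868600 + 3085800 + 5907800 + 2497800 + 2067000 = 35698700
Σ wᵢ·x = 1×400 + 16×286 + 29×136 + 4×263 + 30×363 + 8×86 + 25×222 + 14×271 + 16×362 + 20×159
  = 39866
Ratio = 35698700 / 39866 = 895.46732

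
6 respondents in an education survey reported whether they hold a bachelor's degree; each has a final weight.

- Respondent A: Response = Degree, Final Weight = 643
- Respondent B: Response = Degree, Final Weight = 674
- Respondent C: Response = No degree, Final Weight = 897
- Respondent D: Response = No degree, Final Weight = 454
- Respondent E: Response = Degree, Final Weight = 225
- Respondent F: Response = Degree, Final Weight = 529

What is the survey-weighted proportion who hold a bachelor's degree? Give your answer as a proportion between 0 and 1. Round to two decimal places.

0.61

Sum of weights for 'Degree' = 643 + 674 + 225 + 529 = 2071
Total weight = 643 + 674 + 897 + 454 + 225 + 529 = 3422
Weighted proportion = 2071 / 3422 = 0.60520164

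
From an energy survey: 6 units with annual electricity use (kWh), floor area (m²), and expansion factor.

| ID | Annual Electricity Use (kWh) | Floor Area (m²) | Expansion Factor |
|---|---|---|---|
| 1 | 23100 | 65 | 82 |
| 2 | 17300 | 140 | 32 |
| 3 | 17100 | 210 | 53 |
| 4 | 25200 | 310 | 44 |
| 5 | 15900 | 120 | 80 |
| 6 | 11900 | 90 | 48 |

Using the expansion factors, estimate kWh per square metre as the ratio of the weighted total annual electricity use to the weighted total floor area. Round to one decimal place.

Σ wᵢ·y = 23100×82 + 17300×32 + 17100×53 + 25200×44 + 15900×80 + 11900×48
  = 1894200 + 553600 + 906300 + 1108800 + 1272000 + 571200 = 6306100
Σ wᵢ·x = 65×82 + 140×32 + 210×53 + 310×44 + 120×80 + 90×48
  = 5330 + 4480 + 11130 + 13640 + 9600 + 4320 = 48500
Ratio = 6306100 / 48500 = 130.02268

130.0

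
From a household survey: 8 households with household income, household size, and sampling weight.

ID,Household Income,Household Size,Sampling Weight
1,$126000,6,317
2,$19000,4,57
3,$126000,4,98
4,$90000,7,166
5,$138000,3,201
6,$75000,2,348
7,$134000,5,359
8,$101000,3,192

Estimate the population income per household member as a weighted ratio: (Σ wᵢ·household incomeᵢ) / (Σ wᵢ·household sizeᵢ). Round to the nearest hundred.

25800

Σ wᵢ·y = 189649000
Σ wᵢ·x = 6×317 + 4×57 + 4×98 + 7×166 + 3×201 + 2×348 + 5×359 + 3×192
  = 1902 + 228 + 392 + 1162 + 603 + 696 + 1795 + 576 = 7354
Ratio = 189649000 / 7354 = 25788.55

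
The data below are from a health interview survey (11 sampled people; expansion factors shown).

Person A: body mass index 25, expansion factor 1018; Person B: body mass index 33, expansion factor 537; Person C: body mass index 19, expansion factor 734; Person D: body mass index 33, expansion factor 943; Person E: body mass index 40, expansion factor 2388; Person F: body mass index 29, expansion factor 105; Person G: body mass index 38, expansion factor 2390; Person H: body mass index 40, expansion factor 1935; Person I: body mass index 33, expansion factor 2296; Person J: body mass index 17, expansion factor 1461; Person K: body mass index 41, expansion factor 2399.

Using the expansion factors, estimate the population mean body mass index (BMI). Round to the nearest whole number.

Weighted sum = 25×1018 + 33×537 + 19×734 + 33×943 + 40×2388 + 29×105 + 38×2390 + 40×1935 + 33×2296 + 17×1461 + 41×2399
  = 25450 + 17721 + 13946 + 31119 + 95520 + 3045 + 90820 + 77400 + 75768 + 24837 + 98359 = 553985
Sum of weights = 1018 + 537 + 734 + 943 + 2388 + 105 + 2390 + 1935 + 2296 + 1461 + 2399 = 16206
Weighted mean = 553985 / 16206 = 34.183944

34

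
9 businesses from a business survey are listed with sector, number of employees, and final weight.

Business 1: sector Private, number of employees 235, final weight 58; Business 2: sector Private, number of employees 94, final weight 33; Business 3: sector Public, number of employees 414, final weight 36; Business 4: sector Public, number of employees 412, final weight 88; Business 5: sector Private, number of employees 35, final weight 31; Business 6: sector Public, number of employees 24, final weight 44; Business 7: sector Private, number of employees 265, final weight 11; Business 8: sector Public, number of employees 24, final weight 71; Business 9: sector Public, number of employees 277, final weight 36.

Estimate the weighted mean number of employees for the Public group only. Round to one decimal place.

Public rows: 3, 4, 6, 8, 9
Weighted sum = 63892
Sum of weights = 275
Weighted mean = 63892 / 275 = 232.33455

232.3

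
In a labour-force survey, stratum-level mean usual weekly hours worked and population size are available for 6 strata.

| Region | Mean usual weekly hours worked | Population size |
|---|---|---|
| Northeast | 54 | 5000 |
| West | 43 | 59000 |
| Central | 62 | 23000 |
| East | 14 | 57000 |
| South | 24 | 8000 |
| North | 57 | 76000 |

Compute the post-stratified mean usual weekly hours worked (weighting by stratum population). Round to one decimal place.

41.9

Σ Nₕ·x̄ₕ = 9555000
Σ Nₕ = 5000 + 59000 + 23000 + 57000 + 8000 + 76000 = 228000
Overall mean = 9555000 / 228000 = 41.907895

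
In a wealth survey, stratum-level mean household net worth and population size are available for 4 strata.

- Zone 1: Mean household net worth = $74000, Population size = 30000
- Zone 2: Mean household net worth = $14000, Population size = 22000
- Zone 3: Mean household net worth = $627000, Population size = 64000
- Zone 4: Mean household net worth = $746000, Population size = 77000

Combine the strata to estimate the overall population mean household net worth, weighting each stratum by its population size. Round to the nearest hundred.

Σ Nₕ·x̄ₕ = 74000×30000 + 14000×22000 + 627000×64000 + 746000×77000
  = 2220000000 + 308000000 + 40128000000 + 57442000000 = 100098000000
Σ Nₕ = 30000 + 22000 + 64000 + 77000 = 193000
Overall mean = 100098000000 / 193000 = 518642.49

518600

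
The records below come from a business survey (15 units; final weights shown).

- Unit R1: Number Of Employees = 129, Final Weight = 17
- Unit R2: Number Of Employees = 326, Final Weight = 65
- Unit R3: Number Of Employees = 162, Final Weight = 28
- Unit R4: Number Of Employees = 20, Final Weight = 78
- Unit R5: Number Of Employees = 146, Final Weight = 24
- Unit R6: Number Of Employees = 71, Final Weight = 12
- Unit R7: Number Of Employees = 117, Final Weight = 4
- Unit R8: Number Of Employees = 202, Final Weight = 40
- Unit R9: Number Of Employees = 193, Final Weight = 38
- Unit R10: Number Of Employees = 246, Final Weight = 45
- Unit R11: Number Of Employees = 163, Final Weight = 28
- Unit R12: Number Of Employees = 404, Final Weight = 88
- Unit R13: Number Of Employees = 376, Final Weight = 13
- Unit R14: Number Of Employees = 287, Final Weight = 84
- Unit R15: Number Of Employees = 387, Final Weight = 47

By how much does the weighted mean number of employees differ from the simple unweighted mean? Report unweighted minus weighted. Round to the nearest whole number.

-27

Unweighted sum = 3229
Unweighted mean = 3229 / 15 = 215.26667
Weighted sum = 148088
Sum of weights = 611
Weighted mean = 148088 / 611 = 242.36989
Difference (unweighted minus weighted) = -27.103219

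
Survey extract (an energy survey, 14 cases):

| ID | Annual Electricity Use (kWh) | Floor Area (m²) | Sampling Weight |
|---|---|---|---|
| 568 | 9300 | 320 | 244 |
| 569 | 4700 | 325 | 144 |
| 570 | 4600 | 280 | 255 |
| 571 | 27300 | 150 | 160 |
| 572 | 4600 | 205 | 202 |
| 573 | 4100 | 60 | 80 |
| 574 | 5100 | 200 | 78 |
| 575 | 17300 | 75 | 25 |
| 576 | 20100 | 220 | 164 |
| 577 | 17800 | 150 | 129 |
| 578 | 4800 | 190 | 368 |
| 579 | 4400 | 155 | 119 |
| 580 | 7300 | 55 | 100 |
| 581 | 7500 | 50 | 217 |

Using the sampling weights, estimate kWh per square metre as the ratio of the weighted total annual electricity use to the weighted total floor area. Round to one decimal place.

46.9

Σ wᵢ·y = 20814600
Σ wᵢ·x = 444110
Ratio = 20814600 / 444110 = 46.868118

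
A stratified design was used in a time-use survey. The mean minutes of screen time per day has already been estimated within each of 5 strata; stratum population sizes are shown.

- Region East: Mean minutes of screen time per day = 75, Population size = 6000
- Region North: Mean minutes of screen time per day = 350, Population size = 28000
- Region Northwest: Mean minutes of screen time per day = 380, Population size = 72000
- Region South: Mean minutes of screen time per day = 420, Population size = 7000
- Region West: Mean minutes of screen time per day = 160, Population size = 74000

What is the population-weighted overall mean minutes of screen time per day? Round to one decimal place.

280.2

Σ Nₕ·x̄ₕ = 75×6000 + 350×28000 + 380×72000 + 420×7000 + 160×74000
  = 52390000
Σ Nₕ = 6000 + 28000 + 72000 + 7000 + 74000 = 187000
Overall mean = 52390000 / 187000 = 280.16043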